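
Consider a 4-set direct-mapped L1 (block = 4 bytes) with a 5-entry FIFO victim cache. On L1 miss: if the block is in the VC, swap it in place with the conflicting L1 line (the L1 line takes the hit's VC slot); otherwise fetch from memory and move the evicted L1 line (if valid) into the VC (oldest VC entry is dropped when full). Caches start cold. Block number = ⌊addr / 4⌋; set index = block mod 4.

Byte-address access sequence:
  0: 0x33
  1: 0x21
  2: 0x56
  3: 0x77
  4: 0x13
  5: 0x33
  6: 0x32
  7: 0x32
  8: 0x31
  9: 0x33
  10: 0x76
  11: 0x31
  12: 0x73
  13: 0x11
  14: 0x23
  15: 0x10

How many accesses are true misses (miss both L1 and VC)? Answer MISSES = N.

#0 0x33→b12/s0 MISS; vc=[]
#1 0x21→b8/s0 MISS; vc=[12]
#2 0x56→b21/s1 MISS; vc=[12]
#3 0x77→b29/s1 MISS; vc=[12,21]
#4 0x13→b4/s0 MISS; vc=[12,21,8]
#5 0x33→b12/s0 VC-HIT; vc=[4,21,8]
#6 0x32→b12/s0 L1-HIT; vc=[4,21,8]
#7 0x32→b12/s0 L1-HIT; vc=[4,21,8]
#8 0x31→b12/s0 L1-HIT; vc=[4,21,8]
#9 0x33→b12/s0 L1-HIT; vc=[4,21,8]
#10 0x76→b29/s1 L1-HIT; vc=[4,21,8]
#11 0x31→b12/s0 L1-HIT; vc=[4,21,8]
#12 0x73→b28/s0 MISS; vc=[4,21,8,12]
#13 0x11→b4/s0 VC-HIT; vc=[28,21,8,12]
#14 0x23→b8/s0 VC-HIT; vc=[28,21,4,12]
#15 0x10→b4/s0 VC-HIT; vc=[28,21,8,12]

MISSES = 6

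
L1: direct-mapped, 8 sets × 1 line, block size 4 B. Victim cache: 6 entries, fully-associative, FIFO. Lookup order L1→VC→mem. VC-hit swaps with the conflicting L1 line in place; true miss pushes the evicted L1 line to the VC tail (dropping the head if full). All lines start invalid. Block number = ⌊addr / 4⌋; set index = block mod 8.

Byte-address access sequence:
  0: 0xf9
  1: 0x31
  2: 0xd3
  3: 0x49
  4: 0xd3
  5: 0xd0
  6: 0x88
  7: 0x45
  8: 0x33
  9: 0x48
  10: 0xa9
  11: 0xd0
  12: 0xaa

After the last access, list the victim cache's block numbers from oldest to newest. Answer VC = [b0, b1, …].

0: 0xf9 (blk 62, set 6) → MISS  vc=[]
1: 0x31 (blk 12, set 4) → MISS  vc=[]
2: 0xd3 (blk 52, set 4) → MISS  vc=[12]
3: 0x49 (blk 18, set 2) → MISS  vc=[12]
4: 0xd3 (blk 52, set 4) → L1-HIT  vc=[12]
5: 0xd0 (blk 52, set 4) → L1-HIT  vc=[12]
6: 0x88 (blk 34, set 2) → MISS  vc=[12, 18]
7: 0x45 (blk 17, set 1) → MISS  vc=[12, 18]
8: 0x33 (blk 12, set 4) → VC-HIT  vc=[52, 18]
9: 0x48 (blk 18, set 2) → VC-HIT  vc=[52, 34]
10: 0xa9 (blk 42, set 2) → MISS  vc=[52, 34, 18]
11: 0xd0 (blk 52, set 4) → VC-HIT  vc=[12, 34, 18]
12: 0xaa (blk 42, set 2) → L1-HIT  vc=[12, 34, 18]

VC = [12, 34, 18]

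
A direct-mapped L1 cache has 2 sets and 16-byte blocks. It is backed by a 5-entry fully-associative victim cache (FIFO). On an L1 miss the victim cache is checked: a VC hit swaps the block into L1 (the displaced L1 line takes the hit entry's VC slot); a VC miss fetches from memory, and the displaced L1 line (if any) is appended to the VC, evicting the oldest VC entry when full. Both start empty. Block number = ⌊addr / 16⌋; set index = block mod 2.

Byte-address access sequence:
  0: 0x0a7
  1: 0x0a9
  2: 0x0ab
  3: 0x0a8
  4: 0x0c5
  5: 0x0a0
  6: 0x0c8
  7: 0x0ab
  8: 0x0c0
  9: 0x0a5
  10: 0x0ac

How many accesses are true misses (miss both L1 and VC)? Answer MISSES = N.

MISSES = 2

0: 0xa7 (blk 10, set 0) → MISS  vc=[]
1: 0xa9 (blk 10, set 0) → L1-HIT  vc=[]
2: 0xab (blk 10, set 0) → L1-HIT  vc=[]
3: 0xa8 (blk 10, set 0) → L1-HIT  vc=[]
4: 0xc5 (blk 12, set 0) → MISS  vc=[10]
5: 0xa0 (blk 10, set 0) → VC-HIT  vc=[12]
6: 0xc8 (blk 12, set 0) → VC-HIT  vc=[10]
7: 0xab (blk 10, set 0) → VC-HIT  vc=[12]
8: 0xc0 (blk 12, set 0) → VC-HIT  vc=[10]
9: 0xa5 (blk 10, set 0) → VC-HIT  vc=[12]
10: 0xac (blk 10, set 0) → L1-HIT  vc=[12]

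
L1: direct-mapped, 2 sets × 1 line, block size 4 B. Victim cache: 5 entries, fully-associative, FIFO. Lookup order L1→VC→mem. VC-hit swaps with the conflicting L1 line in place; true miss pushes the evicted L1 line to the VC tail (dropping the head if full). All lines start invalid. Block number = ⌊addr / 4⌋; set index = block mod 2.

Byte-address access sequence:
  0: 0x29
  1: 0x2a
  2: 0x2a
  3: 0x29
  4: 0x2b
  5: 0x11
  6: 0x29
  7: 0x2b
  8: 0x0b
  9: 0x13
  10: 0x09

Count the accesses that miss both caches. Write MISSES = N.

MISSES = 3

0: 0x29 (blk 10, set 0) → MISS  vc=[]
1: 0x2a (blk 10, set 0) → L1-HIT  vc=[]
2: 0x2a (blk 10, set 0) → L1-HIT  vc=[]
3: 0x29 (blk 10, set 0) → L1-HIT  vc=[]
4: 0x2b (blk 10, set 0) → L1-HIT  vc=[]
5: 0x11 (blk 4, set 0) → MISS  vc=[10]
6: 0x29 (blk 10, set 0) → VC-HIT  vc=[4]
7: 0x2b (blk 10, set 0) → L1-HIT  vc=[4]
8: 0xb (blk 2, set 0) → MISS  vc=[4, 10]
9: 0x13 (blk 4, set 0) → VC-HIT  vc=[2, 10]
10: 0x9 (blk 2, set 0) → VC-HIT  vc=[4, 10]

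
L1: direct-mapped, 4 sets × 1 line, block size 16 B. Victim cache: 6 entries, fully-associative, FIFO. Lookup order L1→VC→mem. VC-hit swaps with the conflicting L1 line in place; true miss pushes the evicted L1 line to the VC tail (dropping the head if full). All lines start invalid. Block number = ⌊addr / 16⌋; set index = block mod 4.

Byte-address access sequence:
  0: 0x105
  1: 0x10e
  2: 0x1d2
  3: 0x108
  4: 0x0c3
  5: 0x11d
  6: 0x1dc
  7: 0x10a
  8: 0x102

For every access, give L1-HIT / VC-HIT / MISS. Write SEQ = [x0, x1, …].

SEQ = [MISS, L1-HIT, MISS, L1-HIT, MISS, MISS, VC-HIT, VC-HIT, L1-HIT]

#0 0x105→b16/s0 MISS; vc=[]
#1 0x10e→b16/s0 L1-HIT; vc=[]
#2 0x1d2→b29/s1 MISS; vc=[]
#3 0x108→b16/s0 L1-HIT; vc=[]
#4 0xc3→b12/s0 MISS; vc=[16]
#5 0x11d→b17/s1 MISS; vc=[16,29]
#6 0x1dc→b29/s1 VC-HIT; vc=[16,17]
#7 0x10a→b16/s0 VC-HIT; vc=[12,17]
#8 0x102→b16/s0 L1-HIT; vc=[12,17]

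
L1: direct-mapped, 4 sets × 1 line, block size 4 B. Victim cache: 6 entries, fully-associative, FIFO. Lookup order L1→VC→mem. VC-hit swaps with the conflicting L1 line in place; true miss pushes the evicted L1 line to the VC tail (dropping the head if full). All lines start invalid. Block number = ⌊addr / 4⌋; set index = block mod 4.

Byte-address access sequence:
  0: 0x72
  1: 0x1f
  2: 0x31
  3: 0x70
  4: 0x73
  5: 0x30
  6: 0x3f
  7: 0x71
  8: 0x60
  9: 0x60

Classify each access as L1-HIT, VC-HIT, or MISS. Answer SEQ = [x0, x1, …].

  [0] addr=0x72 blk=28 s=0: MISS | VC []
  [1] addr=0x1f blk=7 s=3: MISS | VC []
  [2] addr=0x31 blk=12 s=0: MISS | VC [28]
  [3] addr=0x70 blk=28 s=0: VC-HIT | VC [12]
  [4] addr=0x73 blk=28 s=0: L1-HIT | VC [12]
  [5] addr=0x30 blk=12 s=0: VC-HIT | VC [28]
  [6] addr=0x3f blk=15 s=3: MISS | VC [28, 7]
  [7] addr=0x71 blk=28 s=0: VC-HIT | VC [12, 7]
  [8] addr=0x60 blk=24 s=0: MISS | VC [12, 7, 28]
  [9] addr=0x60 blk=24 s=0: L1-HIT | VC [12, 7, 28]

SEQ = [MISS, MISS, MISS, VC-HIT, L1-HIT, VC-HIT, MISS, VC-HIT, MISS, L1-HIT]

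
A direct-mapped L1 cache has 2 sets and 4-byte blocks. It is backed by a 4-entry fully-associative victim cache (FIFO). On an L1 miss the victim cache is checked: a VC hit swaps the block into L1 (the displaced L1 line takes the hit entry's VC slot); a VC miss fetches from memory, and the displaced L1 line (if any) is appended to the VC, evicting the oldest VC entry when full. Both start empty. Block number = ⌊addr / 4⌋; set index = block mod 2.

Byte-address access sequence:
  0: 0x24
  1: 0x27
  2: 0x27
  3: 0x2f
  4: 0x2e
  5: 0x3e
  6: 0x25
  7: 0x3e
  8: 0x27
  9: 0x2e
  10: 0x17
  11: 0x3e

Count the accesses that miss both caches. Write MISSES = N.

#0 0x24→b9/s1 MISS; vc=[]
#1 0x27→b9/s1 L1-HIT; vc=[]
#2 0x27→b9/s1 L1-HIT; vc=[]
#3 0x2f→b11/s1 MISS; vc=[9]
#4 0x2e→b11/s1 L1-HIT; vc=[9]
#5 0x3e→b15/s1 MISS; vc=[9,11]
#6 0x25→b9/s1 VC-HIT; vc=[15,11]
#7 0x3e→b15/s1 VC-HIT; vc=[9,11]
#8 0x27→b9/s1 VC-HIT; vc=[15,11]
#9 0x2e→b11/s1 VC-HIT; vc=[15,9]
#10 0x17→b5/s1 MISS; vc=[15,9,11]
#11 0x3e→b15/s1 VC-HIT; vc=[5,9,11]

MISSES = 4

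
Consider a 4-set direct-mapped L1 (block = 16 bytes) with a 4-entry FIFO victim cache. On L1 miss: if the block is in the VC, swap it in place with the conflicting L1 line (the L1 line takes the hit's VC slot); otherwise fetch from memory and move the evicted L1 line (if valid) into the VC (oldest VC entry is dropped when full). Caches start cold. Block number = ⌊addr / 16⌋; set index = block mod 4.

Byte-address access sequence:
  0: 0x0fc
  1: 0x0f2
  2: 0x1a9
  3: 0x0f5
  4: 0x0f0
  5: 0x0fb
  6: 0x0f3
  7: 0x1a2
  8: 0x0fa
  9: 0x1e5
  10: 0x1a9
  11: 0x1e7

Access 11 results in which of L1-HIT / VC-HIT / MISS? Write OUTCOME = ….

  [0] addr=0xfc blk=15 s=3: MISS | VC []
  [1] addr=0xf2 blk=15 s=3: L1-HIT | VC []
  [2] addr=0x1a9 blk=26 s=2: MISS | VC []
  [3] addr=0xf5 blk=15 s=3: L1-HIT | VC []
  [4] addr=0xf0 blk=15 s=3: L1-HIT | VC []
  [5] addr=0xfb blk=15 s=3: L1-HIT | VC []
  [6] addr=0xf3 blk=15 s=3: L1-HIT | VC []
  [7] addr=0x1a2 blk=26 s=2: L1-HIT | VC []
  [8] addr=0xfa blk=15 s=3: L1-HIT | VC []
  [9] addr=0x1e5 blk=30 s=2: MISS | VC [26]
  [10] addr=0x1a9 blk=26 s=2: VC-HIT | VC [30]
  [11] addr=0x1e7 blk=30 s=2: VC-HIT | VC [26]

OUTCOME = VC-HIT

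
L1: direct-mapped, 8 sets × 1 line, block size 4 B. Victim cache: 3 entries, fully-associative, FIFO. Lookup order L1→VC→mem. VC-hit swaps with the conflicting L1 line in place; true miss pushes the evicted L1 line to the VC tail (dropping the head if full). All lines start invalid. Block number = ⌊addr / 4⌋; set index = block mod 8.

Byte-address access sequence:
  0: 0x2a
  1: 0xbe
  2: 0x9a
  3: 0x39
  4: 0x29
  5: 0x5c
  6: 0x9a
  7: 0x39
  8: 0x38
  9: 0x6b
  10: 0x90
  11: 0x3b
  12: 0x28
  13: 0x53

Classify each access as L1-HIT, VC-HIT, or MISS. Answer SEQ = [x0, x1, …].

SEQ = [MISS, MISS, MISS, MISS, L1-HIT, MISS, VC-HIT, VC-HIT, L1-HIT, MISS, MISS, L1-HIT, VC-HIT, MISS]

0: 0x2a (blk 10, set 2) → MISS  vc=[]
1: 0xbe (blk 47, set 7) → MISS  vc=[]
2: 0x9a (blk 38, set 6) → MISS  vc=[]
3: 0x39 (blk 14, set 6) → MISS  vc=[38]
4: 0x29 (blk 10, set 2) → L1-HIT  vc=[38]
5: 0x5c (blk 23, set 7) → MISS  vc=[38, 47]
6: 0x9a (blk 38, set 6) → VC-HIT  vc=[14, 47]
7: 0x39 (blk 14, set 6) → VC-HIT  vc=[38, 47]
8: 0x38 (blk 14, set 6) → L1-HIT  vc=[38, 47]
9: 0x6b (blk 26, set 2) → MISS  vc=[38, 47, 10]
10: 0x90 (blk 36, set 4) → MISS  vc=[38, 47, 10]
11: 0x3b (blk 14, set 6) → L1-HIT  vc=[38, 47, 10]
12: 0x28 (blk 10, set 2) → VC-HIT  vc=[38, 47, 26]
13: 0x53 (blk 20, set 4) → MISS  vc=[47, 26, 36]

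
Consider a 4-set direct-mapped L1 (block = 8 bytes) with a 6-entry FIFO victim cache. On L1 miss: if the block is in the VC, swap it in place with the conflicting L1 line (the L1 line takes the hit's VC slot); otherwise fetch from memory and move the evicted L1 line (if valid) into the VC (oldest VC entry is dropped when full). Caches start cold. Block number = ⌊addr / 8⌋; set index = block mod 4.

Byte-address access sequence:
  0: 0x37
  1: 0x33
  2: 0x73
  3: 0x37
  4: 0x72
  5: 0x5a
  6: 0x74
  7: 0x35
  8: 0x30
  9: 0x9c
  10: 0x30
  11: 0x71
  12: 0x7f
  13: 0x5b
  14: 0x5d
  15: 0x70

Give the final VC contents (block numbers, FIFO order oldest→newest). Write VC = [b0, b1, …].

VC = [6, 15, 19]

  [0] addr=0x37 blk=6 s=2: MISS | VC []
  [1] addr=0x33 blk=6 s=2: L1-HIT | VC []
  [2] addr=0x73 blk=14 s=2: MISS | VC [6]
  [3] addr=0x37 blk=6 s=2: VC-HIT | VC [14]
  [4] addr=0x72 blk=14 s=2: VC-HIT | VC [6]
  [5] addr=0x5a blk=11 s=3: MISS | VC [6]
  [6] addr=0x74 blk=14 s=2: L1-HIT | VC [6]
  [7] addr=0x35 blk=6 s=2: VC-HIT | VC [14]
  [8] addr=0x30 blk=6 s=2: L1-HIT | VC [14]
  [9] addr=0x9c blk=19 s=3: MISS | VC [14, 11]
  [10] addr=0x30 blk=6 s=2: L1-HIT | VC [14, 11]
  [11] addr=0x71 blk=14 s=2: VC-HIT | VC [6, 11]
  [12] addr=0x7f blk=15 s=3: MISS | VC [6, 11, 19]
  [13] addr=0x5b blk=11 s=3: VC-HIT | VC [6, 15, 19]
  [14] addr=0x5d blk=11 s=3: L1-HIT | VC [6, 15, 19]
  [15] addr=0x70 blk=14 s=2: L1-HIT | VC [6, 15, 19]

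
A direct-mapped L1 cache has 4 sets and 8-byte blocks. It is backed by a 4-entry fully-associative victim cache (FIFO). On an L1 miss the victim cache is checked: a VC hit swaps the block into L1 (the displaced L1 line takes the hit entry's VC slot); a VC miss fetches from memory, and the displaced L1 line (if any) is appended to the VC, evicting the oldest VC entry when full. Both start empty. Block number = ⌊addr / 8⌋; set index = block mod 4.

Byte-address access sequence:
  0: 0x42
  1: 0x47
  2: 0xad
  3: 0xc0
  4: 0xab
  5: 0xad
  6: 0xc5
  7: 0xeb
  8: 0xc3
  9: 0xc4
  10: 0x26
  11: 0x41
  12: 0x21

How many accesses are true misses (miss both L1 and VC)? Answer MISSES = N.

  [0] addr=0x42 blk=8 s=0: MISS | VC []
  [1] addr=0x47 blk=8 s=0: L1-HIT | VC []
  [2] addr=0xad blk=21 s=1: MISS | VC []
  [3] addr=0xc0 blk=24 s=0: MISS | VC [8]
  [4] addr=0xab blk=21 s=1: L1-HIT | VC [8]
  [5] addr=0xad blk=21 s=1: L1-HIT | VC [8]
  [6] addr=0xc5 blk=24 s=0: L1-HIT | VC [8]
  [7] addr=0xeb blk=29 s=1: MISS | VC [8, 21]
  [8] addr=0xc3 blk=24 s=0: L1-HIT | VC [8, 21]
  [9] addr=0xc4 blk=24 s=0: L1-HIT | VC [8, 21]
  [10] addr=0x26 blk=4 s=0: MISS | VC [8, 21, 24]
  [11] addr=0x41 blk=8 s=0: VC-HIT | VC [4, 21, 24]
  [12] addr=0x21 blk=4 s=0: VC-HIT | VC [8, 21, 24]

MISSES = 5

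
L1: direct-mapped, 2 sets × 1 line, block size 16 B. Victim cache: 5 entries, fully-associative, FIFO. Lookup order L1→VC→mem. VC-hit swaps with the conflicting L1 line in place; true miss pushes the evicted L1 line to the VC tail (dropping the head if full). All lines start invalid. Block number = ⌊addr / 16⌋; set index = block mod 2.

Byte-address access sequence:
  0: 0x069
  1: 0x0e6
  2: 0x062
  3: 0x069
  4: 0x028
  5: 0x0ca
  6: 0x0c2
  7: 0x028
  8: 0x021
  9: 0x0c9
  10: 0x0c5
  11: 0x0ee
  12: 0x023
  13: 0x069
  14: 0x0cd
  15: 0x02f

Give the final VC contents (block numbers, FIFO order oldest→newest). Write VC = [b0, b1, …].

VC = [6, 12, 14]

#0 0x69→b6/s0 MISS; vc=[]
#1 0xe6→b14/s0 MISS; vc=[6]
#2 0x62→b6/s0 VC-HIT; vc=[14]
#3 0x69→b6/s0 L1-HIT; vc=[14]
#4 0x28→b2/s0 MISS; vc=[14,6]
#5 0xca→b12/s0 MISS; vc=[14,6,2]
#6 0xc2→b12/s0 L1-HIT; vc=[14,6,2]
#7 0x28→b2/s0 VC-HIT; vc=[14,6,12]
#8 0x21→b2/s0 L1-HIT; vc=[14,6,12]
#9 0xc9→b12/s0 VC-HIT; vc=[14,6,2]
#10 0xc5→b12/s0 L1-HIT; vc=[14,6,2]
#11 0xee→b14/s0 VC-HIT; vc=[12,6,2]
#12 0x23→b2/s0 VC-HIT; vc=[12,6,14]
#13 0x69→b6/s0 VC-HIT; vc=[12,2,14]
#14 0xcd→b12/s0 VC-HIT; vc=[6,2,14]
#15 0x2f→b2/s0 VC-HIT; vc=[6,12,14]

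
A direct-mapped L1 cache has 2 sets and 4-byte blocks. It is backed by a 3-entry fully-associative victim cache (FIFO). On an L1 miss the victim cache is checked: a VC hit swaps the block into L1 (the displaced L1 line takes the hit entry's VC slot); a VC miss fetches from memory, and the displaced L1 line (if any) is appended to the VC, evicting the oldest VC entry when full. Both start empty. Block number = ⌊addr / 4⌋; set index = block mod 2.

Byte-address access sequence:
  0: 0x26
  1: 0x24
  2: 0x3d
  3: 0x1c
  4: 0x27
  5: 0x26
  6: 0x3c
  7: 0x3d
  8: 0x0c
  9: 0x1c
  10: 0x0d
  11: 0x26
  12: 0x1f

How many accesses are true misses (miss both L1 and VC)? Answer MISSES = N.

MISSES = 4

  [0] addr=0x26 blk=9 s=1: MISS | VC []
  [1] addr=0x24 blk=9 s=1: L1-HIT | VC []
  [2] addr=0x3d blk=15 s=1: MISS | VC [9]
  [3] addr=0x1c blk=7 s=1: MISS | VC [9, 15]
  [4] addr=0x27 blk=9 s=1: VC-HIT | VC [7, 15]
  [5] addr=0x26 blk=9 s=1: L1-HIT | VC [7, 15]
  [6] addr=0x3c blk=15 s=1: VC-HIT | VC [7, 9]
  [7] addr=0x3d blk=15 s=1: L1-HIT | VC [7, 9]
  [8] addr=0xc blk=3 s=1: MISS | VC [7, 9, 15]
  [9] addr=0x1c blk=7 s=1: VC-HIT | VC [3, 9, 15]
  [10] addr=0xd blk=3 s=1: VC-HIT | VC [7, 9, 15]
  [11] addr=0x26 blk=9 s=1: VC-HIT | VC [7, 3, 15]
  [12] addr=0x1f blk=7 s=1: VC-HIT | VC [9, 3, 15]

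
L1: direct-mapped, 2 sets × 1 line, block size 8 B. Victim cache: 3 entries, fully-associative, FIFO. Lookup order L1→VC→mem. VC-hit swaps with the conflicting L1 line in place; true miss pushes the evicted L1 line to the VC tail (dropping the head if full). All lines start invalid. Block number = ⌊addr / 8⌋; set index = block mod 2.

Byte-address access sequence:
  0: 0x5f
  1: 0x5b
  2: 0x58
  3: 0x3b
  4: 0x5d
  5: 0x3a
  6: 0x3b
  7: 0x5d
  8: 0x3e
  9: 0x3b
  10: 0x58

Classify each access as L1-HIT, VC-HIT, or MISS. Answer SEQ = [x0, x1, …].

#0 0x5f→b11/s1 MISS; vc=[]
#1 0x5b→b11/s1 L1-HIT; vc=[]
#2 0x58→b11/s1 L1-HIT; vc=[]
#3 0x3b→b7/s1 MISS; vc=[11]
#4 0x5d→b11/s1 VC-HIT; vc=[7]
#5 0x3a→b7/s1 VC-HIT; vc=[11]
#6 0x3b→b7/s1 L1-HIT; vc=[11]
#7 0x5d→b11/s1 VC-HIT; vc=[7]
#8 0x3e→b7/s1 VC-HIT; vc=[11]
#9 0x3b→b7/s1 L1-HIT; vc=[11]
#10 0x58→b11/s1 VC-HIT; vc=[7]

SEQ = [MISS, L1-HIT, L1-HIT, MISS, VC-HIT, VC-HIT, L1-HIT, VC-HIT, VC-HIT, L1-HIT, VC-HIT]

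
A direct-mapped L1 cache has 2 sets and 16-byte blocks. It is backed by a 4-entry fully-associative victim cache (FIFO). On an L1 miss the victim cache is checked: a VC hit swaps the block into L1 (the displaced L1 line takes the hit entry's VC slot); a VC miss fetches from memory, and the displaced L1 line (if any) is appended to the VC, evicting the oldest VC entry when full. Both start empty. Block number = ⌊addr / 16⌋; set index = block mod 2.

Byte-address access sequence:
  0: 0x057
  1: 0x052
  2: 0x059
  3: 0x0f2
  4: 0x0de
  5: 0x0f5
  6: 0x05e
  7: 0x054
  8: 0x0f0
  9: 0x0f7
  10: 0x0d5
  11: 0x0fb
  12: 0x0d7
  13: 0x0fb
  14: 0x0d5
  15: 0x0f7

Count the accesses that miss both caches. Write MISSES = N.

#0 0x57→b5/s1 MISS; vc=[]
#1 0x52→b5/s1 L1-HIT; vc=[]
#2 0x59→b5/s1 L1-HIT; vc=[]
#3 0xf2→b15/s1 MISS; vc=[5]
#4 0xde→b13/s1 MISS; vc=[5,15]
#5 0xf5→b15/s1 VC-HIT; vc=[5,13]
#6 0x5e→b5/s1 VC-HIT; vc=[15,13]
#7 0x54→b5/s1 L1-HIT; vc=[15,13]
#8 0xf0→b15/s1 VC-HIT; vc=[5,13]
#9 0xf7→b15/s1 L1-HIT; vc=[5,13]
#10 0xd5→b13/s1 VC-HIT; vc=[5,15]
#11 0xfb→b15/s1 VC-HIT; vc=[5,13]
#12 0xd7→b13/s1 VC-HIT; vc=[5,15]
#13 0xfb→b15/s1 VC-HIT; vc=[5,13]
#14 0xd5→b13/s1 VC-HIT; vc=[5,15]
#15 0xf7→b15/s1 VC-HIT; vc=[5,13]

MISSES = 3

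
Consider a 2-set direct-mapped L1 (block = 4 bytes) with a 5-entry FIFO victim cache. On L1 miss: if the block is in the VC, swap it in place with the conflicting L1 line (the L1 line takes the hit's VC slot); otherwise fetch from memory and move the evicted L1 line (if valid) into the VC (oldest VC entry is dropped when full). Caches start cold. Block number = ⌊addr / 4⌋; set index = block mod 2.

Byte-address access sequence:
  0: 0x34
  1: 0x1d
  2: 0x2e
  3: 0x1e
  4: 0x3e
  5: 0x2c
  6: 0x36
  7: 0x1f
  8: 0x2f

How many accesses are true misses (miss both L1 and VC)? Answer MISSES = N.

MISSES = 4

#0 0x34→b13/s1 MISS; vc=[]
#1 0x1d→b7/s1 MISS; vc=[13]
#2 0x2e→b11/s1 MISS; vc=[13,7]
#3 0x1e→b7/s1 VC-HIT; vc=[13,11]
#4 0x3e→b15/s1 MISS; vc=[13,11,7]
#5 0x2c→b11/s1 VC-HIT; vc=[13,15,7]
#6 0x36→b13/s1 VC-HIT; vc=[11,15,7]
#7 0x1f→b7/s1 VC-HIT; vc=[11,15,13]
#8 0x2f→b11/s1 VC-HIT; vc=[7,15,13]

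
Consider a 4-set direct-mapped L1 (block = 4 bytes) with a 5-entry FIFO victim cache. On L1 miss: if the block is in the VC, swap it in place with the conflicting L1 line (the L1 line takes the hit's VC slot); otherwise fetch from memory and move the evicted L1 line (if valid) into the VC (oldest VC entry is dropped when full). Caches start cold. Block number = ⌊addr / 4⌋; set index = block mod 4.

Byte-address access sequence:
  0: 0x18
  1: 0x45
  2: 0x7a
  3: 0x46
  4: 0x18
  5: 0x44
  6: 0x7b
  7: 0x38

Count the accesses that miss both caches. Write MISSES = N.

MISSES = 4

#0 0x18→b6/s2 MISS; vc=[]
#1 0x45→b17/s1 MISS; vc=[]
#2 0x7a→b30/s2 MISS; vc=[6]
#3 0x46→b17/s1 L1-HIT; vc=[6]
#4 0x18→b6/s2 VC-HIT; vc=[30]
#5 0x44→b17/s1 L1-HIT; vc=[30]
#6 0x7b→b30/s2 VC-HIT; vc=[6]
#7 0x38→b14/s2 MISS; vc=[6,30]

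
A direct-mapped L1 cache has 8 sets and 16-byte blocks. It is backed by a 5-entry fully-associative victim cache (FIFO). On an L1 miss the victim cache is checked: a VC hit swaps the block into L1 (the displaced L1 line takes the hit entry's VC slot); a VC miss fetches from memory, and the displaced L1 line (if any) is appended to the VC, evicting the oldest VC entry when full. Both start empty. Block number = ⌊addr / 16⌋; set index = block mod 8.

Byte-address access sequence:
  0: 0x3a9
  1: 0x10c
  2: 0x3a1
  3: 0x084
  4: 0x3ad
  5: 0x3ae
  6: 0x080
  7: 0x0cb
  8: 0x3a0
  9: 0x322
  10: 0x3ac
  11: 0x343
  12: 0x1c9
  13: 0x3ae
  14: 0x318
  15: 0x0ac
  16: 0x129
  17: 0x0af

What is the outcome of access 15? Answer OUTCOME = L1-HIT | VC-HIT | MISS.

OUTCOME = MISS

  [0] addr=0x3a9 blk=58 s=2: MISS | VC []
  [1] addr=0x10c blk=16 s=0: MISS | VC []
  [2] addr=0x3a1 blk=58 s=2: L1-HIT | VC []
  [3] addr=0x84 blk=8 s=0: MISS | VC [16]
  [4] addr=0x3ad blk=58 s=2: L1-HIT | VC [16]
  [5] addr=0x3ae blk=58 s=2: L1-HIT | VC [16]
  [6] addr=0x80 blk=8 s=0: L1-HIT | VC [16]
  [7] addr=0xcb blk=12 s=4: MISS | VC [16]
  [8] addr=0x3a0 blk=58 s=2: L1-HIT | VC [16]
  [9] addr=0x322 blk=50 s=2: MISS | VC [16, 58]
  [10] addr=0x3ac blk=58 s=2: VC-HIT | VC [16, 50]
  [11] addr=0x343 blk=52 s=4: MISS | VC [16, 50, 12]
  [12] addr=0x1c9 blk=28 s=4: MISS | VC [16, 50, 12, 52]
  [13] addr=0x3ae blk=58 s=2: L1-HIT | VC [16, 50, 12, 52]
  [14] addr=0x318 blk=49 s=1: MISS | VC [16, 50, 12, 52]
  [15] addr=0xac blk=10 s=2: MISS | VC [16, 50, 12, 52, 58]
  [16] addr=0x129 blk=18 s=2: MISS | VC [50, 12, 52, 58, 10]
  [17] addr=0xaf blk=10 s=2: VC-HIT | VC [50, 12, 52, 58, 18]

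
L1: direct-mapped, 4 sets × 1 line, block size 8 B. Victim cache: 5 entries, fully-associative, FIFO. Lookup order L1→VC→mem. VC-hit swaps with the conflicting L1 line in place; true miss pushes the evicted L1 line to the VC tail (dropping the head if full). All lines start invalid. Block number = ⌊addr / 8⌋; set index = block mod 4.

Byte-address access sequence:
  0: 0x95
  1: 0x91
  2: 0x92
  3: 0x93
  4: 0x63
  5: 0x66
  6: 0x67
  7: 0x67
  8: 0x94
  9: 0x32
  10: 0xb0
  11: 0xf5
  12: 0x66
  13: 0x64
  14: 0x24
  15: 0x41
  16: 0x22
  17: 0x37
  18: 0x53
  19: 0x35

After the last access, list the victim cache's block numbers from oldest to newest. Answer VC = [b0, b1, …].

#0 0x95→b18/s2 MISS; vc=[]
#1 0x91→b18/s2 L1-HIT; vc=[]
#2 0x92→b18/s2 L1-HIT; vc=[]
#3 0x93→b18/s2 L1-HIT; vc=[]
#4 0x63→b12/s0 MISS; vc=[]
#5 0x66→b12/s0 L1-HIT; vc=[]
#6 0x67→b12/s0 L1-HIT; vc=[]
#7 0x67→b12/s0 L1-HIT; vc=[]
#8 0x94→b18/s2 L1-HIT; vc=[]
#9 0x32→b6/s2 MISS; vc=[18]
#10 0xb0→b22/s2 MISS; vc=[18,6]
#11 0xf5→b30/s2 MISS; vc=[18,6,22]
#12 0x66→b12/s0 L1-HIT; vc=[18,6,22]
#13 0x64→b12/s0 L1-HIT; vc=[18,6,22]
#14 0x24→b4/s0 MISS; vc=[18,6,22,12]
#15 0x41→b8/s0 MISS; vc=[18,6,22,12,4]
#16 0x22→b4/s0 VC-HIT; vc=[18,6,22,12,8]
#17 0x37→b6/s2 VC-HIT; vc=[18,30,22,12,8]
#18 0x53→b10/s2 MISS; vc=[30,22,12,8,6]
#19 0x35→b6/s2 VC-HIT; vc=[30,22,12,8,10]

VC = [30, 22, 12, 8, 10]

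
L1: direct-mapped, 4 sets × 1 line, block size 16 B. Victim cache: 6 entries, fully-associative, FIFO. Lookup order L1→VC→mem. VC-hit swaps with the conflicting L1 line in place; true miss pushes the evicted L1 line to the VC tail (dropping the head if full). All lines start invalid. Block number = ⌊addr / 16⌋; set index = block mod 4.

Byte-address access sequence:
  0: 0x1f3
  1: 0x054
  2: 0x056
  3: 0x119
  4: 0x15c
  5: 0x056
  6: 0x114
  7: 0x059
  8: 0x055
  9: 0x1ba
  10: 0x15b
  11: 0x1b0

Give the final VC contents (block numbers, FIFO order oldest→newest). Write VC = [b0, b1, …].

VC = [5, 17, 31]

  [0] addr=0x1f3 blk=31 s=3: MISS | VC []
  [1] addr=0x54 blk=5 s=1: MISS | VC []
  [2] addr=0x56 blk=5 s=1: L1-HIT | VC []
  [3] addr=0x119 blk=17 s=1: MISS | VC [5]
  [4] addr=0x15c blk=21 s=1: MISS | VC [5, 17]
  [5] addr=0x56 blk=5 s=1: VC-HIT | VC [21, 17]
  [6] addr=0x114 blk=17 s=1: VC-HIT | VC [21, 5]
  [7] addr=0x59 blk=5 s=1: VC-HIT | VC [21, 17]
  [8] addr=0x55 blk=5 s=1: L1-HIT | VC [21, 17]
  [9] addr=0x1ba blk=27 s=3: MISS | VC [21, 17, 31]
  [10] addr=0x15b blk=21 s=1: VC-HIT | VC [5, 17, 31]
  [11] addr=0x1b0 blk=27 s=3: L1-HIT | VC [5, 17, 31]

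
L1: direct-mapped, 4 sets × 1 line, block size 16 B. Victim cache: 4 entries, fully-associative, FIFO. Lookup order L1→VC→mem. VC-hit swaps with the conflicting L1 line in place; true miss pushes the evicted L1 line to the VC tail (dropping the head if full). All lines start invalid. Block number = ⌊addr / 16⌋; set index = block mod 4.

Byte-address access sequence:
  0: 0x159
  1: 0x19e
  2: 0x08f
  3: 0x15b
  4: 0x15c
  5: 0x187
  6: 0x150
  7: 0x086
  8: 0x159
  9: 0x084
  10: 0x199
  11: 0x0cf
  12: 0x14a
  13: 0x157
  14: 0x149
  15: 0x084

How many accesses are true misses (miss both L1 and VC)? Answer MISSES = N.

MISSES = 6

0: 0x159 (blk 21, set 1) → MISS  vc=[]
1: 0x19e (blk 25, set 1) → MISS  vc=[21]
2: 0x8f (blk 8, set 0) → MISS  vc=[21]
3: 0x15b (blk 21, set 1) → VC-HIT  vc=[25]
4: 0x15c (blk 21, set 1) → L1-HIT  vc=[25]
5: 0x187 (blk 24, set 0) → MISS  vc=[25, 8]
6: 0x150 (blk 21, set 1) → L1-HIT  vc=[25, 8]
7: 0x86 (blk 8, set 0) → VC-HIT  vc=[25, 24]
8: 0x159 (blk 21, set 1) → L1-HIT  vc=[25, 24]
9: 0x84 (blk 8, set 0) → L1-HIT  vc=[25, 24]
10: 0x199 (blk 25, set 1) → VC-HIT  vc=[21, 24]
11: 0xcf (blk 12, set 0) → MISS  vc=[21, 24, 8]
12: 0x14a (blk 20, set 0) → MISS  vc=[21, 24, 8, 12]
13: 0x157 (blk 21, set 1) → VC-HIT  vc=[25, 24, 8, 12]
14: 0x149 (blk 20, set 0) → L1-HIT  vc=[25, 24, 8, 12]
15: 0x84 (blk 8, set 0) → VC-HIT  vc=[25, 24, 20, 12]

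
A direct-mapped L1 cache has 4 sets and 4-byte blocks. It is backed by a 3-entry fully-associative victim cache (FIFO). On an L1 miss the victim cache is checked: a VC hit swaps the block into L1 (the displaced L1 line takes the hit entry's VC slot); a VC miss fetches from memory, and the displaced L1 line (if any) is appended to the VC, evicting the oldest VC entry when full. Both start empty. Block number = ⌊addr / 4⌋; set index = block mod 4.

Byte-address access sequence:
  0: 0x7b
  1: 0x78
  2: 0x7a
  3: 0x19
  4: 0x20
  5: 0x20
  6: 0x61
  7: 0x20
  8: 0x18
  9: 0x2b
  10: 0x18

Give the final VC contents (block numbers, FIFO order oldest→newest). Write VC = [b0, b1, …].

VC = [30, 24, 10]

#0 0x7b→b30/s2 MISS; vc=[]
#1 0x78→b30/s2 L1-HIT; vc=[]
#2 0x7a→b30/s2 L1-HIT; vc=[]
#3 0x19→b6/s2 MISS; vc=[30]
#4 0x20→b8/s0 MISS; vc=[30]
#5 0x20→b8/s0 L1-HIT; vc=[30]
#6 0x61→b24/s0 MISS; vc=[30,8]
#7 0x20→b8/s0 VC-HIT; vc=[30,24]
#8 0x18→b6/s2 L1-HIT; vc=[30,24]
#9 0x2b→b10/s2 MISS; vc=[30,24,6]
#10 0x18→b6/s2 VC-HIT; vc=[30,24,10]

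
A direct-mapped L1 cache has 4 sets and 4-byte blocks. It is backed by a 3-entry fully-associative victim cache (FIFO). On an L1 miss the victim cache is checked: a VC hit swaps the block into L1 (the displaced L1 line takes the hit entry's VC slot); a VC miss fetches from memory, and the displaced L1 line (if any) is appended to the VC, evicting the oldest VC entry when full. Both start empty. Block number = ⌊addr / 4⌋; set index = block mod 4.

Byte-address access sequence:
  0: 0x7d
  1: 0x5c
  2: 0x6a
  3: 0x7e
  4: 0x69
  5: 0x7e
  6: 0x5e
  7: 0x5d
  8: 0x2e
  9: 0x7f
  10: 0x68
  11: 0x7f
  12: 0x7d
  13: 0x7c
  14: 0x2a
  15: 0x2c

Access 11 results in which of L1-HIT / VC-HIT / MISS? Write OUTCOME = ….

#0 0x7d→b31/s3 MISS; vc=[]
#1 0x5c→b23/s3 MISS; vc=[31]
#2 0x6a→b26/s2 MISS; vc=[31]
#3 0x7e→b31/s3 VC-HIT; vc=[23]
#4 0x69→b26/s2 L1-HIT; vc=[23]
#5 0x7e→b31/s3 L1-HIT; vc=[23]
#6 0x5e→b23/s3 VC-HIT; vc=[31]
#7 0x5d→b23/s3 L1-HIT; vc=[31]
#8 0x2e→b11/s3 MISS; vc=[31,23]
#9 0x7f→b31/s3 VC-HIT; vc=[11,23]
#10 0x68→b26/s2 L1-HIT; vc=[11,23]
#11 0x7f→b31/s3 L1-HIT; vc=[11,23]
#12 0x7d→b31/s3 L1-HIT; vc=[11,23]
#13 0x7c→b31/s3 L1-HIT; vc=[11,23]
#14 0x2a→b10/s2 MISS; vc=[11,23,26]
#15 0x2c→b11/s3 VC-HIT; vc=[31,23,26]

OUTCOME = L1-HIT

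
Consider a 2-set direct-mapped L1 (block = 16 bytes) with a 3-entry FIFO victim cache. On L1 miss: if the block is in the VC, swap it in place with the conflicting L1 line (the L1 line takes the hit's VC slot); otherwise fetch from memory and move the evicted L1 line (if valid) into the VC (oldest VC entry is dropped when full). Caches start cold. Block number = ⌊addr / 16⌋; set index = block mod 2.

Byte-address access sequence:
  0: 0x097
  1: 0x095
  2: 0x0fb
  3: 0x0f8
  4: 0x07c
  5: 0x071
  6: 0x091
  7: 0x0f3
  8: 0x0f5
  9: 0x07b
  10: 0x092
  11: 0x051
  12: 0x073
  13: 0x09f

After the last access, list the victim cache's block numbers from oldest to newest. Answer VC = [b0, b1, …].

VC = [15, 5, 7]

  [0] addr=0x97 blk=9 s=1: MISS | VC []
  [1] addr=0x95 blk=9 s=1: L1-HIT | VC []
  [2] addr=0xfb blk=15 s=1: MISS | VC [9]
  [3] addr=0xf8 blk=15 s=1: L1-HIT | VC [9]
  [4] addr=0x7c blk=7 s=1: MISS | VC [9, 15]
  [5] addr=0x71 blk=7 s=1: L1-HIT | VC [9, 15]
  [6] addr=0x91 blk=9 s=1: VC-HIT | VC [7, 15]
  [7] addr=0xf3 blk=15 s=1: VC-HIT | VC [7, 9]
  [8] addr=0xf5 blk=15 s=1: L1-HIT | VC [7, 9]
  [9] addr=0x7b blk=7 s=1: VC-HIT | VC [15, 9]
  [10] addr=0x92 blk=9 s=1: VC-HIT | VC [15, 7]
  [11] addr=0x51 blk=5 s=1: MISS | VC [15, 7, 9]
  [12] addr=0x73 blk=7 s=1: VC-HIT | VC [15, 5, 9]
  [13] addr=0x9f blk=9 s=1: VC-HIT | VC [15, 5, 7]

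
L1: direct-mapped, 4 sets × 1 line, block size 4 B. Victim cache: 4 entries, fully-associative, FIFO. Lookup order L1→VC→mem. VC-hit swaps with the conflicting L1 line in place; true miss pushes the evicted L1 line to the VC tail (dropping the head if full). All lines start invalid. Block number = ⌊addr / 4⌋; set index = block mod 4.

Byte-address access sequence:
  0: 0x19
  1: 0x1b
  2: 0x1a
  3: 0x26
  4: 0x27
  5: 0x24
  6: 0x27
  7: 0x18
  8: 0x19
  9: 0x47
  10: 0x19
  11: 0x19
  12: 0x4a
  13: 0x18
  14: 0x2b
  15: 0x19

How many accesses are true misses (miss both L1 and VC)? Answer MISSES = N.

MISSES = 5

#0 0x19→b6/s2 MISS; vc=[]
#1 0x1b→b6/s2 L1-HIT; vc=[]
#2 0x1a→b6/s2 L1-HIT; vc=[]
#3 0x26→b9/s1 MISS; vc=[]
#4 0x27→b9/s1 L1-HIT; vc=[]
#5 0x24→b9/s1 L1-HIT; vc=[]
#6 0x27→b9/s1 L1-HIT; vc=[]
#7 0x18→b6/s2 L1-HIT; vc=[]
#8 0x19→b6/s2 L1-HIT; vc=[]
#9 0x47→b17/s1 MISS; vc=[9]
#10 0x19→b6/s2 L1-HIT; vc=[9]
#11 0x19→b6/s2 L1-HIT; vc=[9]
#12 0x4a→b18/s2 MISS; vc=[9,6]
#13 0x18→b6/s2 VC-HIT; vc=[9,18]
#14 0x2b→b10/s2 MISS; vc=[9,18,6]
#15 0x19→b6/s2 VC-HIT; vc=[9,18,10]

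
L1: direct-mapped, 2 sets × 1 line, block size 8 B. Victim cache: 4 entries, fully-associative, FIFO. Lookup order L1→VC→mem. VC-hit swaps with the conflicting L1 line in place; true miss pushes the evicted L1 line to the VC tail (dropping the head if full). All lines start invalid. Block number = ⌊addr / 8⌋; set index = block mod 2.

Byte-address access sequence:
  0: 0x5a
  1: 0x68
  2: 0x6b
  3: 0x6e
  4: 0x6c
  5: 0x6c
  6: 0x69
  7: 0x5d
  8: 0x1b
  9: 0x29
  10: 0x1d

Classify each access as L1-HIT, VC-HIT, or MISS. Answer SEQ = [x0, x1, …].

  [0] addr=0x5a blk=11 s=1: MISS | VC []
  [1] addr=0x68 blk=13 s=1: MISS | VC [11]
  [2] addr=0x6b blk=13 s=1: L1-HIT | VC [11]
  [3] addr=0x6e blk=13 s=1: L1-HIT | VC [11]
  [4] addr=0x6c blk=13 s=1: L1-HIT | VC [11]
  [5] addr=0x6c blk=13 s=1: L1-HIT | VC [11]
  [6] addr=0x69 blk=13 s=1: L1-HIT | VC [11]
  [7] addr=0x5d blk=11 s=1: VC-HIT | VC [13]
  [8] addr=0x1b blk=3 s=1: MISS | VC [13, 11]
  [9] addr=0x29 blk=5 s=1: MISS | VC [13, 11, 3]
  [10] addr=0x1d blk=3 s=1: VC-HIT | VC [13, 11, 5]

SEQ = [MISS, MISS, L1-HIT, L1-HIT, L1-HIT, L1-HIT, L1-HIT, VC-HIT, MISS, MISS, VC-HIT]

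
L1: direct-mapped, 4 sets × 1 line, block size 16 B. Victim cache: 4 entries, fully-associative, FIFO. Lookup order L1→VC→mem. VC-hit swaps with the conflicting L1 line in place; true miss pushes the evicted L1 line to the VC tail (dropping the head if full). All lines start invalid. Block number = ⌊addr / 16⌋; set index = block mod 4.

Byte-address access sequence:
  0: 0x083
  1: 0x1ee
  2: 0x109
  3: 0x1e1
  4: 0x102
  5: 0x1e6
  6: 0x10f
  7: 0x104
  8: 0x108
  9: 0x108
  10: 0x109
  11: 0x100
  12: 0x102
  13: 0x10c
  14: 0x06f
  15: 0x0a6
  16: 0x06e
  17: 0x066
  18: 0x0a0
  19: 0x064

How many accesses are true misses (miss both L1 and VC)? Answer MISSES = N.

0: 0x83 (blk 8, set 0) → MISS  vc=[]
1: 0x1ee (blk 30, set 2) → MISS  vc=[]
2: 0x109 (blk 16, set 0) → MISS  vc=[8]
3: 0x1e1 (blk 30, set 2) → L1-HIT  vc=[8]
4: 0x102 (blk 16, set 0) → L1-HIT  vc=[8]
5: 0x1e6 (blk 30, set 2) → L1-HIT  vc=[8]
6: 0x10f (blk 16, set 0) → L1-HIT  vc=[8]
7: 0x104 (blk 16, set 0) → L1-HIT  vc=[8]
8: 0x108 (blk 16, set 0) → L1-HIT  vc=[8]
9: 0x108 (blk 16, set 0) → L1-HIT  vc=[8]
10: 0x109 (blk 16, set 0) → L1-HIT  vc=[8]
11: 0x100 (blk 16, set 0) → L1-HIT  vc=[8]
12: 0x102 (blk 16, set 0) → L1-HIT  vc=[8]
13: 0x10c (blk 16, set 0) → L1-HIT  vc=[8]
14: 0x6f (blk 6, set 2) → MISS  vc=[8, 30]
15: 0xa6 (blk 10, set 2) → MISS  vc=[8, 30, 6]
16: 0x6e (blk 6, set 2) → VC-HIT  vc=[8, 30, 10]
17: 0x66 (blk 6, set 2) → L1-HIT  vc=[8, 30, 10]
18: 0xa0 (blk 10, set 2) → VC-HIT  vc=[8, 30, 6]
19: 0x64 (blk 6, set 2) → VC-HIT  vc=[8, 30, 10]

MISSES = 5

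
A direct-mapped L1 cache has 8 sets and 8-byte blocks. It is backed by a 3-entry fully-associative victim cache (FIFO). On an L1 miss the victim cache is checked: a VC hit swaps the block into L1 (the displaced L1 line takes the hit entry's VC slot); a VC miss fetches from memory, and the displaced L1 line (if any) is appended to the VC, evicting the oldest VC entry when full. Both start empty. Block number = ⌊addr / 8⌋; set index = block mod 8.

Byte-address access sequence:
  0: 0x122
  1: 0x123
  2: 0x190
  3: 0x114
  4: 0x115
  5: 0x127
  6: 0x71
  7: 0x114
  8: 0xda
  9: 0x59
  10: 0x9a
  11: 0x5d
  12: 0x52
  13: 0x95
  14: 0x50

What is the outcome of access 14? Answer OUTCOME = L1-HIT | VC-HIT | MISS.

OUTCOME = VC-HIT

#0 0x122→b36/s4 MISS; vc=[]
#1 0x123→b36/s4 L1-HIT; vc=[]
#2 0x190→b50/s2 MISS; vc=[]
#3 0x114→b34/s2 MISS; vc=[50]
#4 0x115→b34/s2 L1-HIT; vc=[50]
#5 0x127→b36/s4 L1-HIT; vc=[50]
#6 0x71→b14/s6 MISS; vc=[50]
#7 0x114→b34/s2 L1-HIT; vc=[50]
#8 0xda→b27/s3 MISS; vc=[50]
#9 0x59→b11/s3 MISS; vc=[50,27]
#10 0x9a→b19/s3 MISS; vc=[50,27,11]
#11 0x5d→b11/s3 VC-HIT; vc=[50,27,19]
#12 0x52→b10/s2 MISS; vc=[27,19,34]
#13 0x95→b18/s2 MISS; vc=[19,34,10]
#14 0x50→b10/s2 VC-HIT; vc=[19,34,18]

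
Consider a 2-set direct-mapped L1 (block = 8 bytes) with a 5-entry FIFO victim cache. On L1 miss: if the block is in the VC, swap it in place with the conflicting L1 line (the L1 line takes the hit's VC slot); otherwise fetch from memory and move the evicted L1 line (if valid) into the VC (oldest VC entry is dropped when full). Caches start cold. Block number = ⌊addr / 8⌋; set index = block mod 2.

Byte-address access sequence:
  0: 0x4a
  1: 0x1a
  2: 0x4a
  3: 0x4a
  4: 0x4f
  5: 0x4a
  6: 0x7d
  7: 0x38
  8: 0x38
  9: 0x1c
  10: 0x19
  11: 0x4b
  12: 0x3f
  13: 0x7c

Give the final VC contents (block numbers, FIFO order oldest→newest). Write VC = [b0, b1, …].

  [0] addr=0x4a blk=9 s=1: MISS | VC []
  [1] addr=0x1a blk=3 s=1: MISS | VC [9]
  [2] addr=0x4a blk=9 s=1: VC-HIT | VC [3]
  [3] addr=0x4a blk=9 s=1: L1-HIT | VC [3]
  [4] addr=0x4f blk=9 s=1: L1-HIT | VC [3]
  [5] addr=0x4a blk=9 s=1: L1-HIT | VC [3]
  [6] addr=0x7d blk=15 s=1: MISS | VC [3, 9]
  [7] addr=0x38 blk=7 s=1: MISS | VC [3, 9, 15]
  [8] addr=0x38 blk=7 s=1: L1-HIT | VC [3, 9, 15]
  [9] addr=0x1c blk=3 s=1: VC-HIT | VC [7, 9, 15]
  [10] addr=0x19 blk=3 s=1: L1-HIT | VC [7, 9, 15]
  [11] addr=0x4b blk=9 s=1: VC-HIT | VC [7, 3, 15]
  [12] addr=0x3f blk=7 s=1: VC-HIT | VC [9, 3, 15]
  [13] addr=0x7c blk=15 s=1: VC-HIT | VC [9, 3, 7]

VC = [9, 3, 7]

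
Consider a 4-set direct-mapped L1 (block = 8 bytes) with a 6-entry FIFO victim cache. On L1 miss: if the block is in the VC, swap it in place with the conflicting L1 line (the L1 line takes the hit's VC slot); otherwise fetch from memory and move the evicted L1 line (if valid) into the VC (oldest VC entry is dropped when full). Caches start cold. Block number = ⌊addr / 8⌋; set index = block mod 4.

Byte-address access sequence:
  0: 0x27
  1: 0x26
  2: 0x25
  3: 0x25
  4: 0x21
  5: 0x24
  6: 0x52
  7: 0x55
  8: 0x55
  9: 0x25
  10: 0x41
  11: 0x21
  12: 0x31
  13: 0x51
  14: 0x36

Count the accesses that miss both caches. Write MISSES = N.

MISSES = 4

  [0] addr=0x27 blk=4 s=0: MISS | VC []
  [1] addr=0x26 blk=4 s=0: L1-HIT | VC []
  [2] addr=0x25 blk=4 s=0: L1-HIT | VC []
  [3] addr=0x25 blk=4 s=0: L1-HIT | VC []
  [4] addr=0x21 blk=4 s=0: L1-HIT | VC []
  [5] addr=0x24 blk=4 s=0: L1-HIT | VC []
  [6] addr=0x52 blk=10 s=2: MISS | VC []
  [7] addr=0x55 blk=10 s=2: L1-HIT | VC []
  [8] addr=0x55 blk=10 s=2: L1-HIT | VC []
  [9] addr=0x25 blk=4 s=0: L1-HIT | VC []
  [10] addr=0x41 blk=8 s=0: MISS | VC [4]
  [11] addr=0x21 blk=4 s=0: VC-HIT | VC [8]
  [12] addr=0x31 blk=6 s=2: MISS | VC [8, 10]
  [13] addr=0x51 blk=10 s=2: VC-HIT | VC [8, 6]
  [14] addr=0x36 blk=6 s=2: VC-HIT | VC [8, 10]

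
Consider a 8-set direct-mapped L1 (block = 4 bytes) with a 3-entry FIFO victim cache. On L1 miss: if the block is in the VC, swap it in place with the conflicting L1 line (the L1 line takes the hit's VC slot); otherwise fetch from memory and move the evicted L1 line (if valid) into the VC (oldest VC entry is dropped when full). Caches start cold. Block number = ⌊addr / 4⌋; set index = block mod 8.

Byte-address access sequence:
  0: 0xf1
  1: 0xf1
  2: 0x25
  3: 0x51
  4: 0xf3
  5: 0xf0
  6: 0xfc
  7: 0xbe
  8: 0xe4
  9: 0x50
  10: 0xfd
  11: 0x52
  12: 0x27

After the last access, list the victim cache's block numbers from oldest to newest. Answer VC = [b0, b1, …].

#0 0xf1→b60/s4 MISS; vc=[]
#1 0xf1→b60/s4 L1-HIT; vc=[]
#2 0x25→b9/s1 MISS; vc=[]
#3 0x51→b20/s4 MISS; vc=[60]
#4 0xf3→b60/s4 VC-HIT; vc=[20]
#5 0xf0→b60/s4 L1-HIT; vc=[20]
#6 0xfc→b63/s7 MISS; vc=[20]
#7 0xbe→b47/s7 MISS; vc=[20,63]
#8 0xe4→b57/s1 MISS; vc=[20,63,9]
#9 0x50→b20/s4 VC-HIT; vc=[60,63,9]
#10 0xfd→b63/s7 VC-HIT; vc=[60,47,9]
#11 0x52→b20/s4 L1-HIT; vc=[60,47,9]
#12 0x27→b9/s1 VC-HIT; vc=[60,47,57]

VC = [60, 47, 57]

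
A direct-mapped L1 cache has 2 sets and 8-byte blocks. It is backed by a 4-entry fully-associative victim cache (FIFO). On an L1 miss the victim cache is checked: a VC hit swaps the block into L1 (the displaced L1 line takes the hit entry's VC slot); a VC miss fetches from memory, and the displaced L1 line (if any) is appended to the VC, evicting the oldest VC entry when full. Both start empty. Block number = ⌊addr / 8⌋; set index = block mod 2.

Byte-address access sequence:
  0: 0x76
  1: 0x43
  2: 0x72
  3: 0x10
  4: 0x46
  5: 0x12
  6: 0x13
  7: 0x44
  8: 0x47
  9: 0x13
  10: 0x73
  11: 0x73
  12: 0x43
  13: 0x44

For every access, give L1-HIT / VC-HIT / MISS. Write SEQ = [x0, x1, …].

SEQ = [MISS, MISS, VC-HIT, MISS, VC-HIT, VC-HIT, L1-HIT, VC-HIT, L1-HIT, VC-HIT, VC-HIT, L1-HIT, VC-HIT, L1-HIT]

0: 0x76 (blk 14, set 0) → MISS  vc=[]
1: 0x43 (blk 8, set 0) → MISS  vc=[14]
2: 0x72 (blk 14, set 0) → VC-HIT  vc=[8]
3: 0x10 (blk 2, set 0) → MISS  vc=[8, 14]
4: 0x46 (blk 8, set 0) → VC-HIT  vc=[2, 14]
5: 0x12 (blk 2, set 0) → VC-HIT  vc=[8, 14]
6: 0x13 (blk 2, set 0) → L1-HIT  vc=[8, 14]
7: 0x44 (blk 8, set 0) → VC-HIT  vc=[2, 14]
8: 0x47 (blk 8, set 0) → L1-HIT  vc=[2, 14]
9: 0x13 (blk 2, set 0) → VC-HIT  vc=[8, 14]
10: 0x73 (blk 14, set 0) → VC-HIT  vc=[8, 2]
11: 0x73 (blk 14, set 0) → L1-HIT  vc=[8, 2]
12: 0x43 (blk 8, set 0) → VC-HIT  vc=[14, 2]
13: 0x44 (blk 8, set 0) → L1-HIT  vc=[14, 2]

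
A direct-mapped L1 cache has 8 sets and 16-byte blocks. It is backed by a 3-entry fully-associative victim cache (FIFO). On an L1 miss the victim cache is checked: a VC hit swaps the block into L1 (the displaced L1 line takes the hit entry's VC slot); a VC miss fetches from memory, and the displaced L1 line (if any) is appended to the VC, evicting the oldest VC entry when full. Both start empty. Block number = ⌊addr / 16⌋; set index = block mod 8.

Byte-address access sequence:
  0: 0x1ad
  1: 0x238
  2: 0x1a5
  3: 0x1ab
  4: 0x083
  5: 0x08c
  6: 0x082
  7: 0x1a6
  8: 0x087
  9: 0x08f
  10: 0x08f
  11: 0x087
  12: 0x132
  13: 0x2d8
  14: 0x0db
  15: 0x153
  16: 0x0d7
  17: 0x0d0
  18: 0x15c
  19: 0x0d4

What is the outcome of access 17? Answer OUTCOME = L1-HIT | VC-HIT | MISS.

0: 0x1ad (blk 26, set 2) → MISS  vc=[]
1: 0x238 (blk 35, set 3) → MISS  vc=[]
2: 0x1a5 (blk 26, set 2) → L1-HIT  vc=[]
3: 0x1ab (blk 26, set 2) → L1-HIT  vc=[]
4: 0x83 (blk 8, set 0) → MISS  vc=[]
5: 0x8c (blk 8, set 0) → L1-HIT  vc=[]
6: 0x82 (blk 8, set 0) → L1-HIT  vc=[]
7: 0x1a6 (blk 26, set 2) → L1-HIT  vc=[]
8: 0x87 (blk 8, set 0) → L1-HIT  vc=[]
9: 0x8f (blk 8, set 0) → L1-HIT  vc=[]
10: 0x8f (blk 8, set 0) → L1-HIT  vc=[]
11: 0x87 (blk 8, set 0) → L1-HIT  vc=[]
12: 0x132 (blk 19, set 3) → MISS  vc=[35]
13: 0x2d8 (blk 45, set 5) → MISS  vc=[35]
14: 0xdb (blk 13, set 5) → MISS  vc=[35, 45]
15: 0x153 (blk 21, set 5) → MISS  vc=[35, 45, 13]
16: 0xd7 (blk 13, set 5) → VC-HIT  vc=[35, 45, 21]
17: 0xd0 (blk 13, set 5) → L1-HIT  vc=[35, 45, 21]
18: 0x15c (blk 21, set 5) → VC-HIT  vc=[35, 45, 13]
19: 0xd4 (blk 13, set 5) → VC-HIT  vc=[35, 45, 21]

OUTCOME = L1-HIT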